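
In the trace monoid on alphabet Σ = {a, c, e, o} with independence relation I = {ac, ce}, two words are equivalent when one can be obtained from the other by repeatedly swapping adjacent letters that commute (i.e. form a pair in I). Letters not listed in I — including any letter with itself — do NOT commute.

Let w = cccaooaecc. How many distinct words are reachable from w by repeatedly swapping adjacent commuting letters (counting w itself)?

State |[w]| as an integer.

24

0(c) covers ∅
1(c) covers 0:c
2(c) covers 1:c
3(a) covers ∅
4(o) covers 2:c, 3:a
5(o) covers 4:o
6(a) covers 5:o
7(e) covers 6:a
8(c) covers 5:o
9(c) covers 8:c
floor of heap: 0:c, 3:a
completions by unplaced set U, small U first (add the entries for U minus each lowest piece of U):
  |U|=1: {7}:1  {9}:1
  |U|=2: {6,7}:1  {7,9}:2  {8,9}:1
  |U|=3: {6,7,9}:3  {7,8,9}:3
  |U|=4: {6,7,8,9}:6
  |U|=5: {5,6,7,8,9}:6
  |U|=6: {4,5,6,7,8,9}:6
  |U|=7: {2,4,5,6,7,8,9}:6  {3,4,5,6,7,8,9}:6
  |U|=8: {1,2,4,5,6,7,8,9}:6  {2,3,4,5,6,7,8,9}:12
  start at 0(c): 18
  start at 3(a): 6
sum over floor = 24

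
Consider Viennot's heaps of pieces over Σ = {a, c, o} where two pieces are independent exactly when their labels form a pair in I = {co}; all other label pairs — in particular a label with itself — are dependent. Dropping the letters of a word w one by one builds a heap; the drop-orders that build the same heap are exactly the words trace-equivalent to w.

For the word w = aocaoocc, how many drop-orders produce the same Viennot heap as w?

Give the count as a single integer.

12

piece 0:a — minimal
piece 1:o rests on {0:a}
piece 2:c rests on {0:a}
piece 3:a rests on {1:o, 2:c}
piece 4:o rests on {3:a}
piece 5:o rests on {4:o}
piece 6:c rests on {3:a}
piece 7:c rests on {6:c}
minimal pieces: {0:a}
ways to finish when only these pieces remain (= sum over removing one remaining piece with nothing left below it):
  1 left: {5}→1  {7}→1
  2 left: {4,5}→1  {5,7}→2  {6,7}→1
  3 left: {4,5,7}→3  {5,6,7}→3
  4 left: {4,5,6,7}→6
  5 left: {3,4,5,6,7}→6
  6 left: {1,3,4,5,6,7}→6  {2,3,4,5,6,7}→6
  placing 0:a first → 12 extensions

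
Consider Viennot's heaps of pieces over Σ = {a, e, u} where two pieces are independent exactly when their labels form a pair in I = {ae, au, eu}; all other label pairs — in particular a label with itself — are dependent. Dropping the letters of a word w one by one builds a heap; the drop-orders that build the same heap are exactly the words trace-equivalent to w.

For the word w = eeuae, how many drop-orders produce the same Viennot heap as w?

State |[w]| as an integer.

piece 0:e — minimal
piece 1:e rests on {0:e}
piece 2:u — minimal
piece 3:a — minimal
piece 4:e rests on {1:e}
minimal pieces: {0:e, 2:u, 3:a}
ways to finish when only these pieces remain (= sum over removing one remaining piece with nothing left below it):
  1 left: {2}→1  {3}→1  {4}→1
  2 left: {1,4}→1  {2,3}→2  {2,4}→2  {3,4}→2
  3 left: {0,1,4}→1  {1,2,4}→3  {1,3,4}→3  {2,3,4}→6
  placing 0:e first → 12 extensions
  placing 2:u first → 4 extensions
  placing 3:a first → 4 extensions
total linear extensions = 20

20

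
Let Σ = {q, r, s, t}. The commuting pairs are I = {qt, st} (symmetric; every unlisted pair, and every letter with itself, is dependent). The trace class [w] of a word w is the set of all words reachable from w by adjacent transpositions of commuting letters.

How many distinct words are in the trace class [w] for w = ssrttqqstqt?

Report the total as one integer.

drop 0:s onto floor
drop 1:s onto {0:s}
drop 2:r onto {1:s}
drop 3:t onto {2:r}
drop 4:t onto {3:t}
drop 5:q onto {2:r}
drop 6:q onto {5:q}
drop 7:s onto {6:q}
drop 8:t onto {4:t}
drop 9:q onto {7:s}
drop 10:t onto {8:t}
ground layer = {0:s}
drop-orders for the pieces not yet dropped (sum over which currently-grounded one goes next):
  1 to go: {9} 1  {10} 1
  2 to go: {7,9} 1  {8,10} 1  {9,10} 2
  3 to go: {4,8,10} 1  {6,7,9} 1  {7,9,10} 3  {8,9,10} 3
  4 to go: {3,4,8,10} 1  {4,8,9,10} 4  {5,6,7,9} 1  {6,7,9,10} 4  {7,8,9,10} 6
  5 to go: {3,4,8,9,10} 5  {4,7,8,9,10} 10  {5,6,7,9,10} 5  {6,7,8,9,10} 10
  6 to go: {3,4,7,8,9,10} 15  {4,6,7,8,9,10} 20  {5,6,7,8,9,10} 15
  7 to go: {3,4,6,7,8,9,10} 35  {4,5,6,7,8,9,10} 35
  8 to go: {3,4,5,6,7,8,9,10} 70
  9 to go: {2,3,4,5,6,7,8,9,10} 70
  if 0:s drops first: 70 orders

70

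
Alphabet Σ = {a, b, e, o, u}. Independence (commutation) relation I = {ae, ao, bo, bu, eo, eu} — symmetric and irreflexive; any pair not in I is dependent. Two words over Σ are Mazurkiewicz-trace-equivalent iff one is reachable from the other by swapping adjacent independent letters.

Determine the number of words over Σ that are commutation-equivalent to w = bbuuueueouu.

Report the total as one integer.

0(b) covers ∅
1(b) covers 0:b
2(u) covers ∅
3(u) covers 2:u
4(u) covers 3:u
5(e) covers 1:b
6(u) covers 4:u
7(e) covers 5:e
8(o) covers 6:u
9(u) covers 8:o
10(u) covers 9:u
floor of heap: 0:b, 2:u
completions by unplaced set U, small U first (add the entries for U minus each lowest piece of U):
  |U|=1: {7}:1  {10}:1
  |U|=2: {5,7}:1  {7,10}:2  {9,10}:1
  |U|=3: {1,5,7}:1  {5,7,10}:3  {7,9,10}:3  {8,9,10}:1
  |U|=4: {0,1,5,7}:1  {1,5,7,10}:4  {5,7,9,10}:6  {6,8,9,10}:1  {7,8,9,10}:4
  |U|=5: {0,1,5,7,10}:5  {1,5,7,9,10}:10  {4,6,8,9,10}:1  {5,7,8,9,10}:10  {6,7,8,9,10}:5
  |U|=6: {0,1,5,7,9,10}:15  {1,5,7,8,9,10}:20  {3,4,6,8,9,10}:1  {4,6,7,8,9,10}:6  {5,6,7,8,9,10}:15
  |U|=7: {0,1,5,7,8,9,10}:35  {1,5,6,7,8,9,10}:35  {2,3,4,6,8,9,10}:1  {3,4,6,7,8,9,10}:7  {4,5,6,7,8,9,10}:21
  |U|=8: {0,1,5,6,7,8,9,10}:70  {1,4,5,6,7,8,9,10}:56  {2,3,4,6,7,8,9,10}:8  {3,4,5,6,7,8,9,10}:28
  |U|=9: {0,1,4,5,6,7,8,9,10}:126  {1,3,4,5,6,7,8,9,10}:84  {2,3,4,5,6,7,8,9,10}:36
  start at 0(b): 120
  start at 2(u): 210
sum over floor = 330

330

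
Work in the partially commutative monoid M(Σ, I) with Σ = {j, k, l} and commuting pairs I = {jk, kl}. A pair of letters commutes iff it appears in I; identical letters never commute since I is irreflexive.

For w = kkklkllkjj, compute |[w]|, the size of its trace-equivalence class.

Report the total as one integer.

drop 0:k onto floor
drop 1:k onto {0:k}
drop 2:k onto {1:k}
drop 3:l onto floor
drop 4:k onto {2:k}
drop 5:l onto {3:l}
drop 6:l onto {5:l}
drop 7:k onto {4:k}
drop 8:j onto {6:l}
drop 9:j onto {8:j}
ground layer = {0:k, 3:l}
drop-orders for the pieces not yet dropped (sum over which currently-grounded one goes next):
  1 to go: {7} 1  {9} 1
  2 to go: {4,7} 1  {7,9} 2  {8,9} 1
  3 to go: {2,4,7} 1  {4,7,9} 3  {6,8,9} 1  {7,8,9} 3
  4 to go: {1,2,4,7} 1  {2,4,7,9} 4  {4,7,8,9} 6  {5,6,8,9} 1  {6,7,8,9} 4
  5 to go: {0,1,2,4,7} 1  {1,2,4,7,9} 5  {2,4,7,8,9} 10  {3,5,6,8,9} 1  {4,6,7,8,9} 10  {5,6,7,8,9} 5
  6 to go: {0,1,2,4,7,9} 6  {1,2,4,7,8,9} 15  {2,4,6,7,8,9} 20  {3,5,6,7,8,9} 6  {4,5,6,7,8,9} 15
  7 to go: {0,1,2,4,7,8,9} 21  {1,2,4,6,7,8,9} 35  {2,4,5,6,7,8,9} 35  {3,4,5,6,7,8,9} 21
  8 to go: {0,1,2,4,6,7,8,9} 56  {1,2,4,5,6,7,8,9} 70  {2,3,4,5,6,7,8,9} 56
  if 0:k drops first: 126 orders
  if 3:l drops first: 126 orders
heap linearizations: 252

252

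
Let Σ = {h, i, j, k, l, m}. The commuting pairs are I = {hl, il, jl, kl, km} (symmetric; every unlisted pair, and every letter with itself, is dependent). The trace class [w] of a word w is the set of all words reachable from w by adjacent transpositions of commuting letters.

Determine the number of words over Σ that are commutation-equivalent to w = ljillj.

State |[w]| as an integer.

20

#0=l has no predecessor
#1=j has no predecessor
#2=i depends on [1:j]
#3=l depends on [0:l]
#4=l depends on [3:l]
#5=j depends on [2:i]
sources: [0:l, 1:j]
N(rest) = Σ N(rest − s) over sources s of rest; N(one piece) = 1:
  size 1 → [4]=1  [5]=1
  size 2 → [2,5]=1  [3,4]=1  [4,5]=2
  size 3 → [0,3,4]=1  [1,2,5]=1  [2,4,5]=3  [3,4,5]=3
  size 4 → [0,3,4,5]=4  [1,2,4,5]=4  [2,3,4,5]=6
  first=0(l) contributes 10
  first=1(j) contributes 10
|[w]| = 20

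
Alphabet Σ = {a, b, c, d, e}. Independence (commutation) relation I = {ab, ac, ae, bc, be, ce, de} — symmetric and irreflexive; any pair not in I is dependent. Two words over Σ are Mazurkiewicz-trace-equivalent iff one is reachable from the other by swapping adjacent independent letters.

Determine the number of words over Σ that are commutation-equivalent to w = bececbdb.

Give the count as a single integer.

#0=b has no predecessor
#1=e has no predecessor
#2=c has no predecessor
#3=e depends on [1:e]
#4=c depends on [2:c]
#5=b depends on [0:b]
#6=d depends on [4:c, 5:b]
#7=b depends on [6:d]
sources: [0:b, 1:e, 2:c]
N(rest) = Σ N(rest − s) over sources s of rest; N(one piece) = 1:
  size 1 → [3]=1  [7]=1
  size 2 → [1,3]=1  [3,7]=2  [6,7]=1
  size 3 → [1,3,7]=3  [3,6,7]=3  [4,6,7]=1  [5,6,7]=1
  size 4 → [0,5,6,7]=1  [1,3,6,7]=6  [2,4,6,7]=1  [3,4,6,7]=4  [3,5,6,7]=4  [4,5,6,7]=2
  size 5 → [0,3,5,6,7]=5  [0,4,5,6,7]=3  [1,3,4,6,7]=10  [1,3,5,6,7]=10  [2,3,4,6,7]=5  [2,4,5,6,7]=3  [3,4,5,6,7]=10
  size 6 → [0,1,3,5,6,7]=15  [0,2,4,5,6,7]=6  [0,3,4,5,6,7]=18  [1,2,3,4,6,7]=15  [1,3,4,5,6,7]=30  [2,3,4,5,6,7]=18
  first=0(b) contributes 63
  first=1(e) contributes 42
  first=2(c) contributes 63
|[w]| = 168

168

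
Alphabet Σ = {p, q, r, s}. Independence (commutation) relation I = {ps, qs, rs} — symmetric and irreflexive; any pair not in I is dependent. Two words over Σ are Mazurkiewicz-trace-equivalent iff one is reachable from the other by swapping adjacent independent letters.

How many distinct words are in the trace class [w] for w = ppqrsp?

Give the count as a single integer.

0(p) covers ∅
1(p) covers 0:p
2(q) covers 1:p
3(r) covers 2:q
4(s) covers ∅
5(p) covers 3:r
floor of heap: 0:p, 4:s
completions by unplaced set U, small U first (add the entries for U minus each lowest piece of U):
  |U|=1: {4}:1  {5}:1
  |U|=2: {3,5}:1  {4,5}:2
  |U|=3: {2,3,5}:1  {3,4,5}:3
  |U|=4: {1,2,3,5}:1  {2,3,4,5}:4
  start at 0(p): 5
  start at 4(s): 1
sum over floor = 6

6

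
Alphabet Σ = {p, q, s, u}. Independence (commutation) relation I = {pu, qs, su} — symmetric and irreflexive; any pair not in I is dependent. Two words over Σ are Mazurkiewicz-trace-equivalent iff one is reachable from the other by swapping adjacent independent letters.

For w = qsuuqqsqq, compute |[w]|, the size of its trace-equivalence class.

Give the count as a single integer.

36

#0=q has no predecessor
#1=s has no predecessor
#2=u depends on [0:q]
#3=u depends on [2:u]
#4=q depends on [3:u]
#5=q depends on [4:q]
#6=s depends on [1:s]
#7=q depends on [5:q]
#8=q depends on [7:q]
sources: [0:q, 1:s]
N(rest) = Σ N(rest − s) over sources s of rest; N(one piece) = 1:
  size 1 → [6]=1  [8]=1
  size 2 → [1,6]=1  [6,8]=2  [7,8]=1
  size 3 → [1,6,8]=3  [5,7,8]=1  [6,7,8]=3
  size 4 → [1,6,7,8]=6  [4,5,7,8]=1  [5,6,7,8]=4
  size 5 → [1,5,6,7,8]=10  [3,4,5,7,8]=1  [4,5,6,7,8]=5
  size 6 → [1,4,5,6,7,8]=15  [2,3,4,5,7,8]=1  [3,4,5,6,7,8]=6
  size 7 → [0,2,3,4,5,7,8]=1  [1,3,4,5,6,7,8]=21  [2,3,4,5,6,7,8]=7
  first=0(q) contributes 28
  first=1(s) contributes 8
|[w]| = 36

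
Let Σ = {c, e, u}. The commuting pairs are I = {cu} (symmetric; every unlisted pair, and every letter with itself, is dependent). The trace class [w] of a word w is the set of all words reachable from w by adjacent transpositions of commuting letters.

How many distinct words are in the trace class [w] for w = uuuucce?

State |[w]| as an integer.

15

0(u) covers ∅
1(u) covers 0:u
2(u) covers 1:u
3(u) covers 2:u
4(c) covers ∅
5(c) covers 4:c
6(e) covers 3:u, 5:c
floor of heap: 0:u, 4:c
completions by unplaced set U, small U first (add the entries for U minus each lowest piece of U):
  |U|=1: {6}:1
  |U|=2: {3,6}:1  {5,6}:1
  |U|=3: {2,3,6}:1  {3,5,6}:2  {4,5,6}:1
  |U|=4: {1,2,3,6}:1  {2,3,5,6}:3  {3,4,5,6}:3
  |U|=5: {0,1,2,3,6}:1  {1,2,3,5,6}:4  {2,3,4,5,6}:6
  start at 0(u): 10
  start at 4(c): 5
sum over floor = 15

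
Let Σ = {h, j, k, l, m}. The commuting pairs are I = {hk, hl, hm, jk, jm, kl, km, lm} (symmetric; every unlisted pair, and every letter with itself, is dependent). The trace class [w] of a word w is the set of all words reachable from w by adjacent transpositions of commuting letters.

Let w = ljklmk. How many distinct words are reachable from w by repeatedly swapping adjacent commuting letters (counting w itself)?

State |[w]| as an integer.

piece 0:l — minimal
piece 1:j rests on {0:l}
piece 2:k — minimal
piece 3:l rests on {1:j}
piece 4:m — minimal
piece 5:k rests on {2:k}
minimal pieces: {0:l, 2:k, 4:m}
ways to finish when only these pieces remain (= sum over removing one remaining piece with nothing left below it):
  1 left: {3}→1  {4}→1  {5}→1
  2 left: {1,3}→1  {2,5}→1  {3,4}→2  {3,5}→2  {4,5}→2
  3 left: {0,1,3}→1  {1,3,4}→3  {1,3,5}→3  {2,3,5}→3  {2,4,5}→3  {3,4,5}→6
  4 left: {0,1,3,4}→4  {0,1,3,5}→4  {1,2,3,5}→6  {1,3,4,5}→12  {2,3,4,5}→12
  placing 0:l first → 30 extensions
  placing 2:k first → 20 extensions
  placing 4:m first → 10 extensions
total linear extensions = 60

60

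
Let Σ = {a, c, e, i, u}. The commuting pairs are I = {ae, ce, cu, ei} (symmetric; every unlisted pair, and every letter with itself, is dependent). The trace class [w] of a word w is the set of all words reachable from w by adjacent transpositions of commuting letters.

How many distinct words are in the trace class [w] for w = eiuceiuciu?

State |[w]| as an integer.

drop 0:e onto floor
drop 1:i onto floor
drop 2:u onto {0:e, 1:i}
drop 3:c onto {1:i}
drop 4:e onto {2:u}
drop 5:i onto {2:u, 3:c}
drop 6:u onto {4:e, 5:i}
drop 7:c onto {5:i}
drop 8:i onto {6:u, 7:c}
drop 9:u onto {8:i}
ground layer = {0:e, 1:i}
drop-orders for the pieces not yet dropped (sum over which currently-grounded one goes next):
  1 to go: {9} 1
  2 to go: {8,9} 1
  3 to go: {6,8,9} 1  {7,8,9} 1
  4 to go: {4,6,8,9} 1  {6,7,8,9} 2
  5 to go: {4,6,7,8,9} 3  {5,6,7,8,9} 2
  6 to go: {3,5,6,7,8,9} 2  {4,5,6,7,8,9} 5
  7 to go: {2,4,5,6,7,8,9} 5  {3,4,5,6,7,8,9} 7
  8 to go: {0,2,4,5,6,7,8,9} 5  {2,3,4,5,6,7,8,9} 12
  if 0:e drops first: 12 orders
  if 1:i drops first: 17 orders
heap linearizations: 29

29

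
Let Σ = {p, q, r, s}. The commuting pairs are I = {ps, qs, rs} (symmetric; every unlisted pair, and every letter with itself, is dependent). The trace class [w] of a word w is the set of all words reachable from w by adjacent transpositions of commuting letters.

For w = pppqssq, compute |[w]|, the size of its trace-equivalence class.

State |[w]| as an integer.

#0=p has no predecessor
#1=p depends on [0:p]
#2=p depends on [1:p]
#3=q depends on [2:p]
#4=s has no predecessor
#5=s depends on [4:s]
#6=q depends on [3:q]
sources: [0:p, 4:s]
N(rest) = Σ N(rest − s) over sources s of rest; N(one piece) = 1:
  size 1 → [5]=1  [6]=1
  size 2 → [3,6]=1  [4,5]=1  [5,6]=2
  size 3 → [2,3,6]=1  [3,5,6]=3  [4,5,6]=3
  size 4 → [1,2,3,6]=1  [2,3,5,6]=4  [3,4,5,6]=6
  size 5 → [0,1,2,3,6]=1  [1,2,3,5,6]=5  [2,3,4,5,6]=10
  first=0(p) contributes 15
  first=4(s) contributes 6
|[w]| = 21

21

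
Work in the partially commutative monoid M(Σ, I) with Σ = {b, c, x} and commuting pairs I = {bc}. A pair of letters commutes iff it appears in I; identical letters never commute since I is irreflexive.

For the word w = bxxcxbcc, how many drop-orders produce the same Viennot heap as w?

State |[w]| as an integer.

piece 0:b — minimal
piece 1:x rests on {0:b}
piece 2:x rests on {1:x}
piece 3:c rests on {2:x}
piece 4:x rests on {3:c}
piece 5:b rests on {4:x}
piece 6:c rests on {4:x}
piece 7:c rests on {6:c}
minimal pieces: {0:b}
ways to finish when only these pieces remain (= sum over removing one remaining piece with nothing left below it):
  1 left: {5}→1  {7}→1
  2 left: {5,7}→2  {6,7}→1
  3 left: {5,6,7}→3
  4 left: {4,5,6,7}→3
  5 left: {3,4,5,6,7}→3
  6 left: {2,3,4,5,6,7}→3
  placing 0:b first → 3 extensions

3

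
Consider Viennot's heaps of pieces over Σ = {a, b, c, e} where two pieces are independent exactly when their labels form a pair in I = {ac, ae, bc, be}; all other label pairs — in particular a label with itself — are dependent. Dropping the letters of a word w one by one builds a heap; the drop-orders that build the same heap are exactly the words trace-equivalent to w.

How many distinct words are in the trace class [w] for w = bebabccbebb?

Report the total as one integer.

330

0(b) covers ∅
1(e) covers ∅
2(b) covers 0:b
3(a) covers 2:b
4(b) covers 3:a
5(c) covers 1:e
6(c) covers 5:c
7(b) covers 4:b
8(e) covers 6:c
9(b) covers 7:b
10(b) covers 9:b
floor of heap: 0:b, 1:e
completions by unplaced set U, small U first (add the entries for U minus each lowest piece of U):
  |U|=1: {8}:1  {10}:1
  |U|=2: {6,8}:1  {8,10}:2  {9,10}:1
  |U|=3: {5,6,8}:1  {6,8,10}:3  {7,9,10}:1  {8,9,10}:3
  |U|=4: {1,5,6,8}:1  {4,7,9,10}:1  {5,6,8,10}:4  {6,8,9,10}:6  {7,8,9,10}:4
  |U|=5: {1,5,6,8,10}:5  {3,4,7,9,10}:1  {4,7,8,9,10}:5  {5,6,8,9,10}:10  {6,7,8,9,10}:10
  |U|=6: {1,5,6,8,9,10}:15  {2,3,4,7,9,10}:1  {3,4,7,8,9,10}:6  {4,6,7,8,9,10}:15  {5,6,7,8,9,10}:20
  |U|=7: {0,2,3,4,7,9,10}:1  {1,5,6,7,8,9,10}:35  {2,3,4,7,8,9,10}:7  {3,4,6,7,8,9,10}:21  {4,5,6,7,8,9,10}:35
  |U|=8: {0,2,3,4,7,8,9,10}:8  {1,4,5,6,7,8,9,10}:70  {2,3,4,6,7,8,9,10}:28  {3,4,5,6,7,8,9,10}:56
  |U|=9: {0,2,3,4,6,7,8,9,10}:36  {1,3,4,5,6,7,8,9,10}:126  {2,3,4,5,6,7,8,9,10}:84
  start at 0(b): 210
  start at 1(e): 120
sum over floor = 330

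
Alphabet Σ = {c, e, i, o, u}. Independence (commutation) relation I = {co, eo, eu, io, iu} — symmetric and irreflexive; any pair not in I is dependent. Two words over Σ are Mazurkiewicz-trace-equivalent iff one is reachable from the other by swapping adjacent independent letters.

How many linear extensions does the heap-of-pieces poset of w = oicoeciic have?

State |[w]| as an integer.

36

#0=o has no predecessor
#1=i has no predecessor
#2=c depends on [1:i]
#3=o depends on [0:o]
#4=e depends on [2:c]
#5=c depends on [4:e]
#6=i depends on [5:c]
#7=i depends on [6:i]
#8=c depends on [7:i]
sources: [0:o, 1:i]
N(rest) = Σ N(rest − s) over sources s of rest; N(one piece) = 1:
  size 1 → [3]=1  [8]=1
  size 2 → [0,3]=1  [3,8]=2  [7,8]=1
  size 3 → [0,3,8]=3  [3,7,8]=3  [6,7,8]=1
  size 4 → [0,3,7,8]=6  [3,6,7,8]=4  [5,6,7,8]=1
  size 5 → [0,3,6,7,8]=10  [3,5,6,7,8]=5  [4,5,6,7,8]=1
  size 6 → [0,3,5,6,7,8]=15  [2,4,5,6,7,8]=1  [3,4,5,6,7,8]=6
  size 7 → [0,3,4,5,6,7,8]=21  [1,2,4,5,6,7,8]=1  [2,3,4,5,6,7,8]=7
  first=0(o) contributes 8
  first=1(i) contributes 28
|[w]| = 36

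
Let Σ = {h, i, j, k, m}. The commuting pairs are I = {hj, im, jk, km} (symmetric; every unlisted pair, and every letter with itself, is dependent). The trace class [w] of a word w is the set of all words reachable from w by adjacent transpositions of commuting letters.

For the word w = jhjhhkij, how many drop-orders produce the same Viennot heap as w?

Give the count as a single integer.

15

#0=j has no predecessor
#1=h has no predecessor
#2=j depends on [0:j]
#3=h depends on [1:h]
#4=h depends on [3:h]
#5=k depends on [4:h]
#6=i depends on [2:j, 5:k]
#7=j depends on [6:i]
sources: [0:j, 1:h]
N(rest) = Σ N(rest − s) over sources s of rest; N(one piece) = 1:
  size 1 → [7]=1
  size 2 → [6,7]=1
  size 3 → [2,6,7]=1  [5,6,7]=1
  size 4 → [0,2,6,7]=1  [2,5,6,7]=2  [4,5,6,7]=1
  size 5 → [0,2,5,6,7]=3  [2,4,5,6,7]=3  [3,4,5,6,7]=1
  size 6 → [0,2,4,5,6,7]=6  [1,3,4,5,6,7]=1  [2,3,4,5,6,7]=4
  first=0(j) contributes 5
  first=1(h) contributes 10
|[w]| = 15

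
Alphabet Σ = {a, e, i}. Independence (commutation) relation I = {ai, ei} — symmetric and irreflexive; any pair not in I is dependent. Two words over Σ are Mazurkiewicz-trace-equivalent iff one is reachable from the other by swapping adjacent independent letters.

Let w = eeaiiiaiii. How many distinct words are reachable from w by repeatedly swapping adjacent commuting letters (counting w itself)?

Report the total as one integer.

0(e) covers ∅
1(e) covers 0:e
2(a) covers 1:e
3(i) covers ∅
4(i) covers 3:i
5(i) covers 4:i
6(a) covers 2:a
7(i) covers 5:i
8(i) covers 7:i
9(i) covers 8:i
floor of heap: 0:e, 3:i
completions by unplaced set U, small U first (add the entries for U minus each lowest piece of U):
  |U|=1: {6}:1  {9}:1
  |U|=2: {2,6}:1  {6,9}:2  {8,9}:1
  |U|=3: {1,2,6}:1  {2,6,9}:3  {6,8,9}:3  {7,8,9}:1
  |U|=4: {0,1,2,6}:1  {1,2,6,9}:4  {2,6,8,9}:6  {5,7,8,9}:1  {6,7,8,9}:4
  |U|=5: {0,1,2,6,9}:5  {1,2,6,8,9}:10  {2,6,7,8,9}:10  {4,5,7,8,9}:1  {5,6,7,8,9}:5
  |U|=6: {0,1,2,6,8,9}:15  {1,2,6,7,8,9}:20  {2,5,6,7,8,9}:15  {3,4,5,7,8,9}:1  {4,5,6,7,8,9}:6
  |U|=7: {0,1,2,6,7,8,9}:35  {1,2,5,6,7,8,9}:35  {2,4,5,6,7,8,9}:21  {3,4,5,6,7,8,9}:7
  |U|=8: {0,1,2,5,6,7,8,9}:70  {1,2,4,5,6,7,8,9}:56  {2,3,4,5,6,7,8,9}:28
  start at 0(e): 84
  start at 3(i): 126
sum over floor = 210

210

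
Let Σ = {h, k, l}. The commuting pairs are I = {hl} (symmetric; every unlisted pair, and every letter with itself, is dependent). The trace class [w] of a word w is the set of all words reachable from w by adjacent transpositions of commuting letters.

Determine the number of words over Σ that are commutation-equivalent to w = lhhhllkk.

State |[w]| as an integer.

0(l) covers ∅
1(h) covers ∅
2(h) covers 1:h
3(h) covers 2:h
4(l) covers 0:l
5(l) covers 4:l
6(k) covers 3:h, 5:l
7(k) covers 6:k
floor of heap: 0:l, 1:h
completions by unplaced set U, small U first (add the entries for U minus each lowest piece of U):
  |U|=1: {7}:1
  |U|=2: {6,7}:1
  |U|=3: {3,6,7}:1  {5,6,7}:1
  |U|=4: {2,3,6,7}:1  {3,5,6,7}:2  {4,5,6,7}:1
  |U|=5: {0,4,5,6,7}:1  {1,2,3,6,7}:1  {2,3,5,6,7}:3  {3,4,5,6,7}:3
  |U|=6: {0,3,4,5,6,7}:4  {1,2,3,5,6,7}:4  {2,3,4,5,6,7}:6
  start at 0(l): 10
  start at 1(h): 10
sum over floor = 20

20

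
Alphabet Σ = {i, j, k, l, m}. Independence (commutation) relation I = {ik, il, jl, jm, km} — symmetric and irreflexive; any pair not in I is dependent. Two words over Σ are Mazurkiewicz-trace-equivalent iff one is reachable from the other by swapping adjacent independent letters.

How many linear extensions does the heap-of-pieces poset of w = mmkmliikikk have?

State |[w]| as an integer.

drop 0:m onto floor
drop 1:m onto {0:m}
drop 2:k onto floor
drop 3:m onto {1:m}
drop 4:l onto {2:k, 3:m}
drop 5:i onto {3:m}
drop 6:i onto {5:i}
drop 7:k onto {4:l}
drop 8:i onto {6:i}
drop 9:k onto {7:k}
drop 10:k onto {9:k}
ground layer = {0:m, 2:k}
drop-orders for the pieces not yet dropped (sum over which currently-grounded one goes next):
  1 to go: {8} 1  {10} 1
  2 to go: {6,8} 1  {8,10} 2  {9,10} 1
  3 to go: {5,6,8} 1  {6,8,10} 3  {7,9,10} 1  {8,9,10} 3
  4 to go: {4,7,9,10} 1  {5,6,8,10} 4  {6,8,9,10} 6  {7,8,9,10} 4
  5 to go: {2,4,7,9,10} 1  {4,7,8,9,10} 5  {5,6,8,9,10} 10  {6,7,8,9,10} 10
  6 to go: {2,4,7,8,9,10} 6  {4,6,7,8,9,10} 15  {5,6,7,8,9,10} 20
  7 to go: {2,4,6,7,8,9,10} 21  {4,5,6,7,8,9,10} 35
  8 to go: {2,4,5,6,7,8,9,10} 56  {3,4,5,6,7,8,9,10} 35
  9 to go: {1,3,4,5,6,7,8,9,10} 35  {2,3,4,5,6,7,8,9,10} 91
  if 0:m drops first: 126 orders
  if 2:k drops first: 35 orders
heap linearizations: 161

161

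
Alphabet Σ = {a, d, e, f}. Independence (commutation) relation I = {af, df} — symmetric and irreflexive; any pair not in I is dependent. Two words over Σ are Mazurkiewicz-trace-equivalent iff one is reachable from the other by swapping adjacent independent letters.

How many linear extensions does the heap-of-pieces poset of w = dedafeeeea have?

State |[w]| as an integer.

3

0(d) covers ∅
1(e) covers 0:d
2(d) covers 1:e
3(a) covers 2:d
4(f) covers 1:e
5(e) covers 3:a, 4:f
6(e) covers 5:e
7(e) covers 6:e
8(e) covers 7:e
9(a) covers 8:e
floor of heap: 0:d
completions by unplaced set U, small U first (add the entries for U minus each lowest piece of U):
  |U|=1: {9}:1
  |U|=2: {8,9}:1
  |U|=3: {7,8,9}:1
  |U|=4: {6,7,8,9}:1
  |U|=5: {5,6,7,8,9}:1
  |U|=6: {3,5,6,7,8,9}:1  {4,5,6,7,8,9}:1
  |U|=7: {2,3,5,6,7,8,9}:1  {3,4,5,6,7,8,9}:2
  |U|=8: {2,3,4,5,6,7,8,9}:3
  start at 0(d): 3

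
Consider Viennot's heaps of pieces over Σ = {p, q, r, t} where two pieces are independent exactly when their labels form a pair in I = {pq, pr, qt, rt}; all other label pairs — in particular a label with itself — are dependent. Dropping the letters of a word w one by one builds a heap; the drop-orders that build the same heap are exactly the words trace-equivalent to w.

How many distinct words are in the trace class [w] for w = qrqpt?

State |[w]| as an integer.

0(q) covers ∅
1(r) covers 0:q
2(q) covers 1:r
3(p) covers ∅
4(t) covers 3:p
floor of heap: 0:q, 3:p
completions by unplaced set U, small U first (add the entries for U minus each lowest piece of U):
  |U|=1: {2}:1  {4}:1
  |U|=2: {1,2}:1  {2,4}:2  {3,4}:1
  |U|=3: {0,1,2}:1  {1,2,4}:3  {2,3,4}:3
  start at 0(q): 6
  start at 3(p): 4
sum over floor = 10

10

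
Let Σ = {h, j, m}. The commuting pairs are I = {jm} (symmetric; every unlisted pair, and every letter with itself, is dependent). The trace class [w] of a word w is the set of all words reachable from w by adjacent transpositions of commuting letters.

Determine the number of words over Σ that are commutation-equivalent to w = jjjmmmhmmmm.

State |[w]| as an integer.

#0=j has no predecessor
#1=j depends on [0:j]
#2=j depends on [1:j]
#3=m has no predecessor
#4=m depends on [3:m]
#5=m depends on [4:m]
#6=h depends on [2:j, 5:m]
#7=m depends on [6:h]
#8=m depends on [7:m]
#9=m depends on [8:m]
#10=m depends on [9:m]
sources: [0:j, 3:m]
N(rest) = Σ N(rest − s) over sources s of rest; N(one piece) = 1:
  size 1 → [10]=1
  size 2 → [9,10]=1
  size 3 → [8,9,10]=1
  size 4 → [7,8,9,10]=1
  size 5 → [6,7,8,9,10]=1
  size 6 → [2,6,7,8,9,10]=1  [5,6,7,8,9,10]=1
  size 7 → [1,2,6,7,8,9,10]=1  [2,5,6,7,8,9,10]=2  [4,5,6,7,8,9,10]=1
  size 8 → [0,1,2,6,7,8,9,10]=1  [1,2,5,6,7,8,9,10]=3  [2,4,5,6,7,8,9,10]=3  [3,4,5,6,7,8,9,10]=1
  size 9 → [0,1,2,5,6,7,8,9,10]=4  [1,2,4,5,6,7,8,9,10]=6  [2,3,4,5,6,7,8,9,10]=4
  first=0(j) contributes 10
  first=3(m) contributes 10
|[w]| = 20

20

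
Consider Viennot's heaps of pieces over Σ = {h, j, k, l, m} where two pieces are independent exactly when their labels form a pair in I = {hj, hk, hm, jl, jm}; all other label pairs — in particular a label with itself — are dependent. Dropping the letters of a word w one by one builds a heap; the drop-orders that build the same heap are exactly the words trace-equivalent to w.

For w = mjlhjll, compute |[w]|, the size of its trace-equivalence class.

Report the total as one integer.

21

piece 0:m — minimal
piece 1:j — minimal
piece 2:l rests on {0:m}
piece 3:h rests on {2:l}
piece 4:j rests on {1:j}
piece 5:l rests on {3:h}
piece 6:l rests on {5:l}
minimal pieces: {0:m, 1:j}
ways to finish when only these pieces remain (= sum over removing one remaining piece with nothing left below it):
  1 left: {4}→1  {6}→1
  2 left: {1,4}→1  {4,6}→2  {5,6}→1
  3 left: {1,4,6}→3  {3,5,6}→1  {4,5,6}→3
  4 left: {1,4,5,6}→6  {2,3,5,6}→1  {3,4,5,6}→4
  5 left: {0,2,3,5,6}→1  {1,3,4,5,6}→10  {2,3,4,5,6}→5
  placing 0:m first → 15 extensions
  placing 1:j first → 6 extensions
total linear extensions = 21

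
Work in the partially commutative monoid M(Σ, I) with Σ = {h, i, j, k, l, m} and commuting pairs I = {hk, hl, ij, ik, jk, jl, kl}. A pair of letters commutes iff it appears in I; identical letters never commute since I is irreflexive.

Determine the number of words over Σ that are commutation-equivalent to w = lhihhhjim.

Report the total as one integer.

4

piece 0:l — minimal
piece 1:h — minimal
piece 2:i rests on {0:l, 1:h}
piece 3:h rests on {2:i}
piece 4:h rests on {3:h}
piece 5:h rests on {4:h}
piece 6:j rests on {5:h}
piece 7:i rests on {5:h}
piece 8:m rests on {6:j, 7:i}
minimal pieces: {0:l, 1:h}
ways to finish when only these pieces remain (= sum over removing one remaining piece with nothing left below it):
  1 left: {8}→1
  2 left: {6,8}→1  {7,8}→1
  3 left: {6,7,8}→2
  4 left: {5,6,7,8}→2
  5 left: {4,5,6,7,8}→2
  6 left: {3,4,5,6,7,8}→2
  7 left: {2,3,4,5,6,7,8}→2
  placing 0:l first → 2 extensions
  placing 1:h first → 2 extensions
total linear extensions = 4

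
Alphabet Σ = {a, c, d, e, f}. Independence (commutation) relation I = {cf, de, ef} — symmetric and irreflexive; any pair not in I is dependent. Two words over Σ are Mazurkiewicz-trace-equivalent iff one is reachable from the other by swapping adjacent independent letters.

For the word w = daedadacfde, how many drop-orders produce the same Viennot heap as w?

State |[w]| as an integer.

0(d) covers ∅
1(a) covers 0:d
2(e) covers 1:a
3(d) covers 1:a
4(a) covers 2:e, 3:d
5(d) covers 4:a
6(a) covers 5:d
7(c) covers 6:a
8(f) covers 6:a
9(d) covers 7:c, 8:f
10(e) covers 7:c
floor of heap: 0:d
completions by unplaced set U, small U first (add the entries for U minus each lowest piece of U):
  |U|=1: {9}:1  {10}:1
  |U|=2: {8,9}:1  {9,10}:2
  |U|=3: {7,9,10}:2  {8,9,10}:3
  |U|=4: {7,8,9,10}:5
  |U|=5: {6,7,8,9,10}:5
  |U|=6: {5,6,7,8,9,10}:5
  |U|=7: {4,5,6,7,8,9,10}:5
  |U|=8: {2,4,5,6,7,8,9,10}:5  {3,4,5,6,7,8,9,10}:5
  |U|=9: {2,3,4,5,6,7,8,9,10}:10
  start at 0(d): 10

10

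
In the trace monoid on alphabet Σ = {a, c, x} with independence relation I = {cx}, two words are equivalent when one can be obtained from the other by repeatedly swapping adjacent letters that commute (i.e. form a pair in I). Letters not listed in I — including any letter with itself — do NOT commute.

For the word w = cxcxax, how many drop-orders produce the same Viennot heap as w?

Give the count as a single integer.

piece 0:c — minimal
piece 1:x — minimal
piece 2:c rests on {0:c}
piece 3:x rests on {1:x}
piece 4:a rests on {2:c, 3:x}
piece 5:x rests on {4:a}
minimal pieces: {0:c, 1:x}
ways to finish when only these pieces remain (= sum over removing one remaining piece with nothing left below it):
  1 left: {5}→1
  2 left: {4,5}→1
  3 left: {2,4,5}→1  {3,4,5}→1
  4 left: {0,2,4,5}→1  {1,3,4,5}→1  {2,3,4,5}→2
  placing 0:c first → 3 extensions
  placing 1:x first → 3 extensions
total linear extensions = 6

6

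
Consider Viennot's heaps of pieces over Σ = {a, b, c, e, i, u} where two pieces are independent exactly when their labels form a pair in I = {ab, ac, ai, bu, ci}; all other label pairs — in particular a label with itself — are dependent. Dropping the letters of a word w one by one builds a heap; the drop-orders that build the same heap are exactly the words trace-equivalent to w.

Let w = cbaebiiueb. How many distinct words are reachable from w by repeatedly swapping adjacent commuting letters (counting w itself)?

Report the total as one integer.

#0=c has no predecessor
#1=b depends on [0:c]
#2=a has no predecessor
#3=e depends on [1:b, 2:a]
#4=b depends on [3:e]
#5=i depends on [4:b]
#6=i depends on [5:i]
#7=u depends on [6:i]
#8=e depends on [7:u]
#9=b depends on [8:e]
sources: [0:c, 2:a]
N(rest) = Σ N(rest − s) over sources s of rest; N(one piece) = 1:
  size 1 → [9]=1
  size 2 → [8,9]=1
  size 3 → [7,8,9]=1
  size 4 → [6,7,8,9]=1
  size 5 → [5,6,7,8,9]=1
  size 6 → [4,5,6,7,8,9]=1
  size 7 → [3,4,5,6,7,8,9]=1
  size 8 → [1,3,4,5,6,7,8,9]=1  [2,3,4,5,6,7,8,9]=1
  first=0(c) contributes 2
  first=2(a) contributes 1
|[w]| = 3

3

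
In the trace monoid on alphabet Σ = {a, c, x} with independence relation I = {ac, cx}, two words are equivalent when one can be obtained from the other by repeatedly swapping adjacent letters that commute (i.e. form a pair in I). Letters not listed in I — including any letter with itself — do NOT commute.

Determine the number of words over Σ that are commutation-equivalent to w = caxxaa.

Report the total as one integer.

#0=c has no predecessor
#1=a has no predecessor
#2=x depends on [1:a]
#3=x depends on [2:x]
#4=a depends on [3:x]
#5=a depends on [4:a]
sources: [0:c, 1:a]
N(rest) = Σ N(rest − s) over sources s of rest; N(one piece) = 1:
  size 1 → [0]=1  [5]=1
  size 2 → [0,5]=2  [4,5]=1
  size 3 → [0,4,5]=3  [3,4,5]=1
  size 4 → [0,3,4,5]=4  [2,3,4,5]=1
  first=0(c) contributes 1
  first=1(a) contributes 5
|[w]| = 6

6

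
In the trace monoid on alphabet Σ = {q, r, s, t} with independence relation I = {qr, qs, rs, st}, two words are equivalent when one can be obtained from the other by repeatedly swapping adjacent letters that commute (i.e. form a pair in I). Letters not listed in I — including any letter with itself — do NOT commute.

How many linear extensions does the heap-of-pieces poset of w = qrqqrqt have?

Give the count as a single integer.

15

#0=q has no predecessor
#1=r has no predecessor
#2=q depends on [0:q]
#3=q depends on [2:q]
#4=r depends on [1:r]
#5=q depends on [3:q]
#6=t depends on [4:r, 5:q]
sources: [0:q, 1:r]
N(rest) = Σ N(rest − s) over sources s of rest; N(one piece) = 1:
  size 1 → [6]=1
  size 2 → [4,6]=1  [5,6]=1
  size 3 → [1,4,6]=1  [3,5,6]=1  [4,5,6]=2
  size 4 → [1,4,5,6]=3  [2,3,5,6]=1  [3,4,5,6]=3
  size 5 → [0,2,3,5,6]=1  [1,3,4,5,6]=6  [2,3,4,5,6]=4
  first=0(q) contributes 10
  first=1(r) contributes 5
|[w]| = 15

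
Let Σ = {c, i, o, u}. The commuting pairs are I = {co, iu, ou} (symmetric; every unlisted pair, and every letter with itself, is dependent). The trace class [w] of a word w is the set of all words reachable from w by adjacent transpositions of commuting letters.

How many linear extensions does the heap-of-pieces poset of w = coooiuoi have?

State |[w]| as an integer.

piece 0:c — minimal
piece 1:o — minimal
piece 2:o rests on {1:o}
piece 3:o rests on {2:o}
piece 4:i rests on {0:c, 3:o}
piece 5:u rests on {0:c}
piece 6:o rests on {4:i}
piece 7:i rests on {6:o}
minimal pieces: {0:c, 1:o}
ways to finish when only these pieces remain (= sum over removing one remaining piece with nothing left below it):
  1 left: {5}→1  {7}→1
  2 left: {5,7}→2  {6,7}→1
  3 left: {4,6,7}→1  {5,6,7}→3
  4 left: {3,4,6,7}→1  {4,5,6,7}→4
  5 left: {0,4,5,6,7}→4  {2,3,4,6,7}→1  {3,4,5,6,7}→5
  6 left: {0,3,4,5,6,7}→9  {1,2,3,4,6,7}→1  {2,3,4,5,6,7}→6
  placing 0:c first → 7 extensions
  placing 1:o first → 15 extensions
total linear extensions = 22

22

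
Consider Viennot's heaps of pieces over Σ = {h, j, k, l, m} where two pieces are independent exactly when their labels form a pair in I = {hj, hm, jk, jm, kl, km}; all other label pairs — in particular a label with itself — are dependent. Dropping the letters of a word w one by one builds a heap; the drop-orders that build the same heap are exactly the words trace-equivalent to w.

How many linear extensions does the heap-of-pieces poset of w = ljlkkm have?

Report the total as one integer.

0(l) covers ∅
1(j) covers 0:l
2(l) covers 1:j
3(k) covers ∅
4(k) covers 3:k
5(m) covers 2:l
floor of heap: 0:l, 3:k
completions by unplaced set U, small U first (add the entries for U minus each lowest piece of U):
  |U|=1: {4}:1  {5}:1
  |U|=2: {2,5}:1  {3,4}:1  {4,5}:2
  |U|=3: {1,2,5}:1  {2,4,5}:3  {3,4,5}:3
  |U|=4: {0,1,2,5}:1  {1,2,4,5}:4  {2,3,4,5}:6
  start at 0(l): 10
  start at 3(k): 5
sum over floor = 15

15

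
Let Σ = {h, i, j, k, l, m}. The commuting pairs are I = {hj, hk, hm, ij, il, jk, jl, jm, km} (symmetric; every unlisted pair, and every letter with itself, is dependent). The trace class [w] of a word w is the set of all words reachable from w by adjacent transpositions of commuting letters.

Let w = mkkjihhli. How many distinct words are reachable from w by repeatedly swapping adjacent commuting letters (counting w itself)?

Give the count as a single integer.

piece 0:m — minimal
piece 1:k — minimal
piece 2:k rests on {1:k}
piece 3:j — minimal
piece 4:i rests on {0:m, 2:k}
piece 5:h rests on {4:i}
piece 6:h rests on {5:h}
piece 7:l rests on {6:h}
piece 8:i rests on {6:h}
minimal pieces: {0:m, 1:k, 3:j}
ways to finish when only these pieces remain (= sum over removing one remaining piece with nothing left below it):
  1 left: {3}→1  {7}→1  {8}→1
  2 left: {3,7}→2  {3,8}→2  {7,8}→2
  3 left: {3,7,8}→6  {6,7,8}→2
  4 left: {3,6,7,8}→8  {5,6,7,8}→2
  5 left: {3,5,6,7,8}→10  {4,5,6,7,8}→2
  6 left: {0,4,5,6,7,8}→2  {2,4,5,6,7,8}→2  {3,4,5,6,7,8}→12
  7 left: {0,2,4,5,6,7,8}→4  {0,3,4,5,6,7,8}→14  {1,2,4,5,6,7,8}→2  {2,3,4,5,6,7,8}→14
  placing 0:m first → 16 extensions
  placing 1:k first → 32 extensions
  placing 3:j first → 6 extensions
total linear extensions = 54

54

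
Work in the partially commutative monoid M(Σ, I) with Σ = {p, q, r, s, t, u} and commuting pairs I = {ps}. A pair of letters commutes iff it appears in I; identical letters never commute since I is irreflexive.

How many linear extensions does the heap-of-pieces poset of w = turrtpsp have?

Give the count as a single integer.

piece 0:t — minimal
piece 1:u rests on {0:t}
piece 2:r rests on {1:u}
piece 3:r rests on {2:r}
piece 4:t rests on {3:r}
piece 5:p rests on {4:t}
piece 6:s rests on {4:t}
piece 7:p rests on {5:p}
minimal pieces: {0:t}
ways to finish when only these pieces remain (= sum over removing one remaining piece with nothing left below it):
  1 left: {6}→1  {7}→1
  2 left: {5,7}→1  {6,7}→2
  3 left: {5,6,7}→3
  4 left: {4,5,6,7}→3
  5 left: {3,4,5,6,7}→3
  6 left: {2,3,4,5,6,7}→3
  placing 0:t first → 3 extensions

3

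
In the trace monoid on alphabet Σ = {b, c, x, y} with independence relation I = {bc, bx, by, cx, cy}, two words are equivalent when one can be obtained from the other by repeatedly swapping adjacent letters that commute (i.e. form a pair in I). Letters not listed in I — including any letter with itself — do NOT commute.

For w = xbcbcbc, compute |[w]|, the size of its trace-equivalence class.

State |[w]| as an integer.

0(x) covers ∅
1(b) covers ∅
2(c) covers ∅
3(b) covers 1:b
4(c) covers 2:c
5(b) covers 3:b
6(c) covers 4:c
floor of heap: 0:x, 1:b, 2:c
completions by unplaced set U, small U first (add the entries for U minus each lowest piece of U):
  |U|=1: {0}:1  {5}:1  {6}:1
  |U|=2: {0,5}:2  {0,6}:2  {3,5}:1  {4,6}:1  {5,6}:2
  |U|=3: {0,3,5}:3  {0,4,6}:3  {0,5,6}:6  {1,3,5}:1  {2,4,6}:1  {3,5,6}:3  {4,5,6}:3
  |U|=4: {0,1,3,5}:4  {0,2,4,6}:4  {0,3,5,6}:12  {0,4,5,6}:12  {1,3,5,6}:4  {2,4,5,6}:4  {3,4,5,6}:6
  |U|=5: {0,1,3,5,6}:20  {0,2,4,5,6}:20  {0,3,4,5,6}:30  {1,3,4,5,6}:10  {2,3,4,5,6}:10
  start at 0(x): 20
  start at 1(b): 60
  start at 2(c): 60
sum over floor = 140

140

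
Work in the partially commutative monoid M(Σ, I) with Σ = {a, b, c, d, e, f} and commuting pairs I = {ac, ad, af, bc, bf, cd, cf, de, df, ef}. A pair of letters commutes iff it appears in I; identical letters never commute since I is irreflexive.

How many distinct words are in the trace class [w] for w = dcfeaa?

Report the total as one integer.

#0=d has no predecessor
#1=c has no predecessor
#2=f has no predecessor
#3=e depends on [1:c]
#4=a depends on [3:e]
#5=a depends on [4:a]
sources: [0:d, 1:c, 2:f]
N(rest) = Σ N(rest − s) over sources s of rest; N(one piece) = 1:
  size 1 → [0]=1  [2]=1  [5]=1
  size 2 → [0,2]=2  [0,5]=2  [2,5]=2  [4,5]=1
  size 3 → [0,2,5]=6  [0,4,5]=3  [2,4,5]=3  [3,4,5]=1
  size 4 → [0,2,4,5]=12  [0,3,4,5]=4  [1,3,4,5]=1  [2,3,4,5]=4
  first=0(d) contributes 5
  first=1(c) contributes 20
  first=2(f) contributes 5
|[w]| = 30

30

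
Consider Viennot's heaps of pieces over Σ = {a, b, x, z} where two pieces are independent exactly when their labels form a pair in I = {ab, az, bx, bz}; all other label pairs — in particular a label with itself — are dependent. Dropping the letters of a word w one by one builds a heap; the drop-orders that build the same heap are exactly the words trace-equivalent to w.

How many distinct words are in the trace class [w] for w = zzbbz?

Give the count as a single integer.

0(z) covers ∅
1(z) covers 0:z
2(b) covers ∅
3(b) covers 2:b
4(z) covers 1:z
floor of heap: 0:z, 2:b
completions by unplaced set U, small U first (add the entries for U minus each lowest piece of U):
  |U|=1: {3}:1  {4}:1
  |U|=2: {1,4}:1  {2,3}:1  {3,4}:2
  |U|=3: {0,1,4}:1  {1,3,4}:3  {2,3,4}:3
  start at 0(z): 6
  start at 2(b): 4
sum over floor = 10

10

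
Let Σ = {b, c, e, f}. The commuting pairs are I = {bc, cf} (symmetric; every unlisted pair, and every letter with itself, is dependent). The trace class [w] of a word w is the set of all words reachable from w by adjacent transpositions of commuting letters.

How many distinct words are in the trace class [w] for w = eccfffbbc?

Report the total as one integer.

56

#0=e has no predecessor
#1=c depends on [0:e]
#2=c depends on [1:c]
#3=f depends on [0:e]
#4=f depends on [3:f]
#5=f depends on [4:f]
#6=b depends on [5:f]
#7=b depends on [6:b]
#8=c depends on [2:c]
sources: [0:e]
N(rest) = Σ N(rest − s) over sources s of rest; N(one piece) = 1:
  size 1 → [7]=1  [8]=1
  size 2 → [2,8]=1  [6,7]=1  [7,8]=2
  size 3 → [1,2,8]=1  [2,7,8]=3  [5,6,7]=1  [6,7,8]=3
  size 4 → [1,2,7,8]=4  [2,6,7,8]=6  [4,5,6,7]=1  [5,6,7,8]=4
  size 5 → [1,2,6,7,8]=10  [2,5,6,7,8]=10  [3,4,5,6,7]=1  [4,5,6,7,8]=5
  size 6 → [1,2,5,6,7,8]=20  [2,4,5,6,7,8]=15  [3,4,5,6,7,8]=6
  size 7 → [1,2,4,5,6,7,8]=35  [2,3,4,5,6,7,8]=21
  first=0(e) contributes 56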